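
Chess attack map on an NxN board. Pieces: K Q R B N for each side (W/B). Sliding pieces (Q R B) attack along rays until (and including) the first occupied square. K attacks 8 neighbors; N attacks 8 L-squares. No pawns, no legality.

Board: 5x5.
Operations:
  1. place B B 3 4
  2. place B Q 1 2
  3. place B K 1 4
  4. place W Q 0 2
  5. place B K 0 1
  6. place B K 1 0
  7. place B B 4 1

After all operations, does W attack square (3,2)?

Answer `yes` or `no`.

Op 1: place BB@(3,4)
Op 2: place BQ@(1,2)
Op 3: place BK@(1,4)
Op 4: place WQ@(0,2)
Op 5: place BK@(0,1)
Op 6: place BK@(1,0)
Op 7: place BB@(4,1)
Per-piece attacks for W:
  WQ@(0,2): attacks (0,3) (0,4) (0,1) (1,2) (1,3) (2,4) (1,1) (2,0) [ray(0,-1) blocked at (0,1); ray(1,0) blocked at (1,2)]
W attacks (3,2): no

Answer: no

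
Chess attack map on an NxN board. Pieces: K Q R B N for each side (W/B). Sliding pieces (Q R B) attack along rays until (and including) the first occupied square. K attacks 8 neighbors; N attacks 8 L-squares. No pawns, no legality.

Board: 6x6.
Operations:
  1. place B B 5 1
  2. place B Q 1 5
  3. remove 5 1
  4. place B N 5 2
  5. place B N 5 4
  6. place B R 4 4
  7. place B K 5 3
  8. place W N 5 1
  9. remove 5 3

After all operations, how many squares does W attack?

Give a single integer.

Answer: 3

Derivation:
Op 1: place BB@(5,1)
Op 2: place BQ@(1,5)
Op 3: remove (5,1)
Op 4: place BN@(5,2)
Op 5: place BN@(5,4)
Op 6: place BR@(4,4)
Op 7: place BK@(5,3)
Op 8: place WN@(5,1)
Op 9: remove (5,3)
Per-piece attacks for W:
  WN@(5,1): attacks (4,3) (3,2) (3,0)
Union (3 distinct): (3,0) (3,2) (4,3)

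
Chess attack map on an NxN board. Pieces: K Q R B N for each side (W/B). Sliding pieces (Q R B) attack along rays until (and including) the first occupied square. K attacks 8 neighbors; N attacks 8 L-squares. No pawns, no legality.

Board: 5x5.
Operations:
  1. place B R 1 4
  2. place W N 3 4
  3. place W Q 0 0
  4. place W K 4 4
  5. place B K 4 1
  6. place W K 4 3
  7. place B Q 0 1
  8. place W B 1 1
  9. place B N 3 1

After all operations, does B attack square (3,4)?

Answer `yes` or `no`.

Answer: yes

Derivation:
Op 1: place BR@(1,4)
Op 2: place WN@(3,4)
Op 3: place WQ@(0,0)
Op 4: place WK@(4,4)
Op 5: place BK@(4,1)
Op 6: place WK@(4,3)
Op 7: place BQ@(0,1)
Op 8: place WB@(1,1)
Op 9: place BN@(3,1)
Per-piece attacks for B:
  BQ@(0,1): attacks (0,2) (0,3) (0,4) (0,0) (1,1) (1,2) (2,3) (3,4) (1,0) [ray(0,-1) blocked at (0,0); ray(1,0) blocked at (1,1); ray(1,1) blocked at (3,4)]
  BR@(1,4): attacks (1,3) (1,2) (1,1) (2,4) (3,4) (0,4) [ray(0,-1) blocked at (1,1); ray(1,0) blocked at (3,4)]
  BN@(3,1): attacks (4,3) (2,3) (1,2) (1,0)
  BK@(4,1): attacks (4,2) (4,0) (3,1) (3,2) (3,0)
B attacks (3,4): yes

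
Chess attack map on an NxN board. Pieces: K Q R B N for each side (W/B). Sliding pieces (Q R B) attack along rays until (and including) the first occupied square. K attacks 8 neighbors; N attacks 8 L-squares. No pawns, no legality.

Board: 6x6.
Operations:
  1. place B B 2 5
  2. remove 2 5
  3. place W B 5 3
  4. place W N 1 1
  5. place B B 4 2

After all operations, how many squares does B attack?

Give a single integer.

Op 1: place BB@(2,5)
Op 2: remove (2,5)
Op 3: place WB@(5,3)
Op 4: place WN@(1,1)
Op 5: place BB@(4,2)
Per-piece attacks for B:
  BB@(4,2): attacks (5,3) (5,1) (3,3) (2,4) (1,5) (3,1) (2,0) [ray(1,1) blocked at (5,3)]
Union (7 distinct): (1,5) (2,0) (2,4) (3,1) (3,3) (5,1) (5,3)

Answer: 7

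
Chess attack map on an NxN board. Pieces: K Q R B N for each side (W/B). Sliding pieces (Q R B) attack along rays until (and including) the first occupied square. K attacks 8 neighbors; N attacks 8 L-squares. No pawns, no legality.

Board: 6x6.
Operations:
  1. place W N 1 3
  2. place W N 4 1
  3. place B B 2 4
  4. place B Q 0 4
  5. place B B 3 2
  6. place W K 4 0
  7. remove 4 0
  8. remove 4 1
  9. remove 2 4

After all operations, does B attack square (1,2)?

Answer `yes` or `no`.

Op 1: place WN@(1,3)
Op 2: place WN@(4,1)
Op 3: place BB@(2,4)
Op 4: place BQ@(0,4)
Op 5: place BB@(3,2)
Op 6: place WK@(4,0)
Op 7: remove (4,0)
Op 8: remove (4,1)
Op 9: remove (2,4)
Per-piece attacks for B:
  BQ@(0,4): attacks (0,5) (0,3) (0,2) (0,1) (0,0) (1,4) (2,4) (3,4) (4,4) (5,4) (1,5) (1,3) [ray(1,-1) blocked at (1,3)]
  BB@(3,2): attacks (4,3) (5,4) (4,1) (5,0) (2,3) (1,4) (0,5) (2,1) (1,0)
B attacks (1,2): no

Answer: no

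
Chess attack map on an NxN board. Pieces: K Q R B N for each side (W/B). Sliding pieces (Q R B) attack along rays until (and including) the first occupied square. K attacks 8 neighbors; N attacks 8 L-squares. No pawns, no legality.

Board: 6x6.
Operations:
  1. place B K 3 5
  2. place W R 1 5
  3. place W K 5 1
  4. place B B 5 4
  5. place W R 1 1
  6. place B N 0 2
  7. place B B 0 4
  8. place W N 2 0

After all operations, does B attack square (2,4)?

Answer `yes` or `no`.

Answer: yes

Derivation:
Op 1: place BK@(3,5)
Op 2: place WR@(1,5)
Op 3: place WK@(5,1)
Op 4: place BB@(5,4)
Op 5: place WR@(1,1)
Op 6: place BN@(0,2)
Op 7: place BB@(0,4)
Op 8: place WN@(2,0)
Per-piece attacks for B:
  BN@(0,2): attacks (1,4) (2,3) (1,0) (2,1)
  BB@(0,4): attacks (1,5) (1,3) (2,2) (3,1) (4,0) [ray(1,1) blocked at (1,5)]
  BK@(3,5): attacks (3,4) (4,5) (2,5) (4,4) (2,4)
  BB@(5,4): attacks (4,5) (4,3) (3,2) (2,1) (1,0)
B attacks (2,4): yes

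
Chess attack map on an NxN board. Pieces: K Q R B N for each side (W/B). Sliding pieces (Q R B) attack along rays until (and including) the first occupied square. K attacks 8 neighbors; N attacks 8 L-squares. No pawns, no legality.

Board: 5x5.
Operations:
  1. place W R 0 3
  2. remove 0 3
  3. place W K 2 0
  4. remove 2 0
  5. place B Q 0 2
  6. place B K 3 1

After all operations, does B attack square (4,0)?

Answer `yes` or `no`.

Op 1: place WR@(0,3)
Op 2: remove (0,3)
Op 3: place WK@(2,0)
Op 4: remove (2,0)
Op 5: place BQ@(0,2)
Op 6: place BK@(3,1)
Per-piece attacks for B:
  BQ@(0,2): attacks (0,3) (0,4) (0,1) (0,0) (1,2) (2,2) (3,2) (4,2) (1,3) (2,4) (1,1) (2,0)
  BK@(3,1): attacks (3,2) (3,0) (4,1) (2,1) (4,2) (4,0) (2,2) (2,0)
B attacks (4,0): yes

Answer: yes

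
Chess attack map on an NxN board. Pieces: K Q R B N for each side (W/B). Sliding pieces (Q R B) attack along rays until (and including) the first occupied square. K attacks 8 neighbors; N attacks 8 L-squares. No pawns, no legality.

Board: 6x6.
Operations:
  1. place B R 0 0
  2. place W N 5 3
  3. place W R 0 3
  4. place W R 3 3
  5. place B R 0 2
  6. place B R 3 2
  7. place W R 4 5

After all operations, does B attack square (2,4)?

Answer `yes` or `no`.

Answer: no

Derivation:
Op 1: place BR@(0,0)
Op 2: place WN@(5,3)
Op 3: place WR@(0,3)
Op 4: place WR@(3,3)
Op 5: place BR@(0,2)
Op 6: place BR@(3,2)
Op 7: place WR@(4,5)
Per-piece attacks for B:
  BR@(0,0): attacks (0,1) (0,2) (1,0) (2,0) (3,0) (4,0) (5,0) [ray(0,1) blocked at (0,2)]
  BR@(0,2): attacks (0,3) (0,1) (0,0) (1,2) (2,2) (3,2) [ray(0,1) blocked at (0,3); ray(0,-1) blocked at (0,0); ray(1,0) blocked at (3,2)]
  BR@(3,2): attacks (3,3) (3,1) (3,0) (4,2) (5,2) (2,2) (1,2) (0,2) [ray(0,1) blocked at (3,3); ray(-1,0) blocked at (0,2)]
B attacks (2,4): no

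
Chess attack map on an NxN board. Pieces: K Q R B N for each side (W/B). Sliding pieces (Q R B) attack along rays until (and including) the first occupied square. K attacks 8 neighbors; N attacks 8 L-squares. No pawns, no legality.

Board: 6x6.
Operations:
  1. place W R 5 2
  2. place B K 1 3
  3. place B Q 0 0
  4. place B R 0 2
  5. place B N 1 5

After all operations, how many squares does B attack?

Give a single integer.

Answer: 24

Derivation:
Op 1: place WR@(5,2)
Op 2: place BK@(1,3)
Op 3: place BQ@(0,0)
Op 4: place BR@(0,2)
Op 5: place BN@(1,5)
Per-piece attacks for B:
  BQ@(0,0): attacks (0,1) (0,2) (1,0) (2,0) (3,0) (4,0) (5,0) (1,1) (2,2) (3,3) (4,4) (5,5) [ray(0,1) blocked at (0,2)]
  BR@(0,2): attacks (0,3) (0,4) (0,5) (0,1) (0,0) (1,2) (2,2) (3,2) (4,2) (5,2) [ray(0,-1) blocked at (0,0); ray(1,0) blocked at (5,2)]
  BK@(1,3): attacks (1,4) (1,2) (2,3) (0,3) (2,4) (2,2) (0,4) (0,2)
  BN@(1,5): attacks (2,3) (3,4) (0,3)
Union (24 distinct): (0,0) (0,1) (0,2) (0,3) (0,4) (0,5) (1,0) (1,1) (1,2) (1,4) (2,0) (2,2) (2,3) (2,4) (3,0) (3,2) (3,3) (3,4) (4,0) (4,2) (4,4) (5,0) (5,2) (5,5)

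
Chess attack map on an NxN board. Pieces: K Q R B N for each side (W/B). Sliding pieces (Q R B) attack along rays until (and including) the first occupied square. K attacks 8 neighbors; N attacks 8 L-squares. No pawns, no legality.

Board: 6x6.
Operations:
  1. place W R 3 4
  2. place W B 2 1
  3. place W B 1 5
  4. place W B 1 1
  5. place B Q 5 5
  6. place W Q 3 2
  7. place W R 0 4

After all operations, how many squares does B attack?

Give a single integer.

Answer: 13

Derivation:
Op 1: place WR@(3,4)
Op 2: place WB@(2,1)
Op 3: place WB@(1,5)
Op 4: place WB@(1,1)
Op 5: place BQ@(5,5)
Op 6: place WQ@(3,2)
Op 7: place WR@(0,4)
Per-piece attacks for B:
  BQ@(5,5): attacks (5,4) (5,3) (5,2) (5,1) (5,0) (4,5) (3,5) (2,5) (1,5) (4,4) (3,3) (2,2) (1,1) [ray(-1,0) blocked at (1,5); ray(-1,-1) blocked at (1,1)]
Union (13 distinct): (1,1) (1,5) (2,2) (2,5) (3,3) (3,5) (4,4) (4,5) (5,0) (5,1) (5,2) (5,3) (5,4)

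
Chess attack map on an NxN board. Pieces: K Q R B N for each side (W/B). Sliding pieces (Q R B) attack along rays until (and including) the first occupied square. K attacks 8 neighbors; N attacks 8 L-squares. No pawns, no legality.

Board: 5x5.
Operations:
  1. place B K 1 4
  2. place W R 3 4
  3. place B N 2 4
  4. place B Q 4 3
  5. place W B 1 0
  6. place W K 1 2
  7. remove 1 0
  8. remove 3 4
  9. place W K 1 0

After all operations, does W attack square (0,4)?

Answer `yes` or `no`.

Answer: no

Derivation:
Op 1: place BK@(1,4)
Op 2: place WR@(3,4)
Op 3: place BN@(2,4)
Op 4: place BQ@(4,3)
Op 5: place WB@(1,0)
Op 6: place WK@(1,2)
Op 7: remove (1,0)
Op 8: remove (3,4)
Op 9: place WK@(1,0)
Per-piece attacks for W:
  WK@(1,0): attacks (1,1) (2,0) (0,0) (2,1) (0,1)
  WK@(1,2): attacks (1,3) (1,1) (2,2) (0,2) (2,3) (2,1) (0,3) (0,1)
W attacks (0,4): no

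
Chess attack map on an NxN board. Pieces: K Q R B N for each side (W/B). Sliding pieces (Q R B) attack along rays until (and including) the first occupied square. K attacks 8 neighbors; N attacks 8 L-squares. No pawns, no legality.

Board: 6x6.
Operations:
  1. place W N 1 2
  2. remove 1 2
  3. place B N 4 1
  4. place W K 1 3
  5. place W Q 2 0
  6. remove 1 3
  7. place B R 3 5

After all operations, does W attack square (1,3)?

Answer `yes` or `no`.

Answer: no

Derivation:
Op 1: place WN@(1,2)
Op 2: remove (1,2)
Op 3: place BN@(4,1)
Op 4: place WK@(1,3)
Op 5: place WQ@(2,0)
Op 6: remove (1,3)
Op 7: place BR@(3,5)
Per-piece attacks for W:
  WQ@(2,0): attacks (2,1) (2,2) (2,3) (2,4) (2,5) (3,0) (4,0) (5,0) (1,0) (0,0) (3,1) (4,2) (5,3) (1,1) (0,2)
W attacks (1,3): no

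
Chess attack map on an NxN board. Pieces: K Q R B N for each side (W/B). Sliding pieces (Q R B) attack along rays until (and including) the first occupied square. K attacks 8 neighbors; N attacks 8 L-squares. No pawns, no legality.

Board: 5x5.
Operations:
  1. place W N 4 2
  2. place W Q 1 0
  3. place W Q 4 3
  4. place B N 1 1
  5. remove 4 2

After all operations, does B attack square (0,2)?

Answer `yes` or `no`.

Op 1: place WN@(4,2)
Op 2: place WQ@(1,0)
Op 3: place WQ@(4,3)
Op 4: place BN@(1,1)
Op 5: remove (4,2)
Per-piece attacks for B:
  BN@(1,1): attacks (2,3) (3,2) (0,3) (3,0)
B attacks (0,2): no

Answer: no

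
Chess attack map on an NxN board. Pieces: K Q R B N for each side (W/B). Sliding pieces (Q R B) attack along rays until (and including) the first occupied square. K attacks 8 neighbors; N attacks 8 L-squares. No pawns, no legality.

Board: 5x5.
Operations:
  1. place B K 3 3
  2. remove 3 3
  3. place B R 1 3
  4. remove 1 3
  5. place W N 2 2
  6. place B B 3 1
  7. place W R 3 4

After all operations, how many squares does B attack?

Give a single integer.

Answer: 4

Derivation:
Op 1: place BK@(3,3)
Op 2: remove (3,3)
Op 3: place BR@(1,3)
Op 4: remove (1,3)
Op 5: place WN@(2,2)
Op 6: place BB@(3,1)
Op 7: place WR@(3,4)
Per-piece attacks for B:
  BB@(3,1): attacks (4,2) (4,0) (2,2) (2,0) [ray(-1,1) blocked at (2,2)]
Union (4 distinct): (2,0) (2,2) (4,0) (4,2)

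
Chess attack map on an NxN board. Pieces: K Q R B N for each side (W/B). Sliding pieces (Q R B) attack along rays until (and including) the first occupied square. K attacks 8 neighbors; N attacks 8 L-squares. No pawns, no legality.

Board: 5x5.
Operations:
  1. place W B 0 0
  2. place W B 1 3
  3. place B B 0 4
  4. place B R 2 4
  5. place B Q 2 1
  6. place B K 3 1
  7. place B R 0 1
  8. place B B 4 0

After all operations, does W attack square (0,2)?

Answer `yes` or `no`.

Op 1: place WB@(0,0)
Op 2: place WB@(1,3)
Op 3: place BB@(0,4)
Op 4: place BR@(2,4)
Op 5: place BQ@(2,1)
Op 6: place BK@(3,1)
Op 7: place BR@(0,1)
Op 8: place BB@(4,0)
Per-piece attacks for W:
  WB@(0,0): attacks (1,1) (2,2) (3,3) (4,4)
  WB@(1,3): attacks (2,4) (2,2) (3,1) (0,4) (0,2) [ray(1,1) blocked at (2,4); ray(1,-1) blocked at (3,1); ray(-1,1) blocked at (0,4)]
W attacks (0,2): yes

Answer: yes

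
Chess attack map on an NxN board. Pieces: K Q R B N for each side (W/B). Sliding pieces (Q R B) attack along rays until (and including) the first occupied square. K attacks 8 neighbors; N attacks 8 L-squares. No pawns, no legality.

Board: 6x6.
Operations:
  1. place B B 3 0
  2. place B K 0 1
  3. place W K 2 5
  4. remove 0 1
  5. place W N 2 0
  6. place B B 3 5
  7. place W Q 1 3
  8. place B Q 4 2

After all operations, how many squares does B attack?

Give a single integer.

Op 1: place BB@(3,0)
Op 2: place BK@(0,1)
Op 3: place WK@(2,5)
Op 4: remove (0,1)
Op 5: place WN@(2,0)
Op 6: place BB@(3,5)
Op 7: place WQ@(1,3)
Op 8: place BQ@(4,2)
Per-piece attacks for B:
  BB@(3,0): attacks (4,1) (5,2) (2,1) (1,2) (0,3)
  BB@(3,5): attacks (4,4) (5,3) (2,4) (1,3) [ray(-1,-1) blocked at (1,3)]
  BQ@(4,2): attacks (4,3) (4,4) (4,5) (4,1) (4,0) (5,2) (3,2) (2,2) (1,2) (0,2) (5,3) (5,1) (3,3) (2,4) (1,5) (3,1) (2,0) [ray(-1,-1) blocked at (2,0)]
Union (20 distinct): (0,2) (0,3) (1,2) (1,3) (1,5) (2,0) (2,1) (2,2) (2,4) (3,1) (3,2) (3,3) (4,0) (4,1) (4,3) (4,4) (4,5) (5,1) (5,2) (5,3)

Answer: 20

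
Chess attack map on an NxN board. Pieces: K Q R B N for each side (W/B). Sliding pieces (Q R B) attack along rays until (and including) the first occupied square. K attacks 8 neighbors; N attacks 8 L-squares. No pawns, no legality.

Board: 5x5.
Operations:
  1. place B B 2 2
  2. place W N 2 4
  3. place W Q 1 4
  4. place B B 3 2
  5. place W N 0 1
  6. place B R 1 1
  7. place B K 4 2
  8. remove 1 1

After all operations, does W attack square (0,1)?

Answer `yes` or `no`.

Answer: no

Derivation:
Op 1: place BB@(2,2)
Op 2: place WN@(2,4)
Op 3: place WQ@(1,4)
Op 4: place BB@(3,2)
Op 5: place WN@(0,1)
Op 6: place BR@(1,1)
Op 7: place BK@(4,2)
Op 8: remove (1,1)
Per-piece attacks for W:
  WN@(0,1): attacks (1,3) (2,2) (2,0)
  WQ@(1,4): attacks (1,3) (1,2) (1,1) (1,0) (2,4) (0,4) (2,3) (3,2) (0,3) [ray(1,0) blocked at (2,4); ray(1,-1) blocked at (3,2)]
  WN@(2,4): attacks (3,2) (4,3) (1,2) (0,3)
W attacks (0,1): no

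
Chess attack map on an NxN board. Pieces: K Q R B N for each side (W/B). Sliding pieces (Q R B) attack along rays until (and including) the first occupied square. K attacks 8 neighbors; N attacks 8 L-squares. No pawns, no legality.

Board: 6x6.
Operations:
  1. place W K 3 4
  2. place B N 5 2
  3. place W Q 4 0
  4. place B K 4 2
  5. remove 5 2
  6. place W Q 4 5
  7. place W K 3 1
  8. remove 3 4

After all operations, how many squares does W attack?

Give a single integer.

Answer: 25

Derivation:
Op 1: place WK@(3,4)
Op 2: place BN@(5,2)
Op 3: place WQ@(4,0)
Op 4: place BK@(4,2)
Op 5: remove (5,2)
Op 6: place WQ@(4,5)
Op 7: place WK@(3,1)
Op 8: remove (3,4)
Per-piece attacks for W:
  WK@(3,1): attacks (3,2) (3,0) (4,1) (2,1) (4,2) (4,0) (2,2) (2,0)
  WQ@(4,0): attacks (4,1) (4,2) (5,0) (3,0) (2,0) (1,0) (0,0) (5,1) (3,1) [ray(0,1) blocked at (4,2); ray(-1,1) blocked at (3,1)]
  WQ@(4,5): attacks (4,4) (4,3) (4,2) (5,5) (3,5) (2,5) (1,5) (0,5) (5,4) (3,4) (2,3) (1,2) (0,1) [ray(0,-1) blocked at (4,2)]
Union (25 distinct): (0,0) (0,1) (0,5) (1,0) (1,2) (1,5) (2,0) (2,1) (2,2) (2,3) (2,5) (3,0) (3,1) (3,2) (3,4) (3,5) (4,0) (4,1) (4,2) (4,3) (4,4) (5,0) (5,1) (5,4) (5,5)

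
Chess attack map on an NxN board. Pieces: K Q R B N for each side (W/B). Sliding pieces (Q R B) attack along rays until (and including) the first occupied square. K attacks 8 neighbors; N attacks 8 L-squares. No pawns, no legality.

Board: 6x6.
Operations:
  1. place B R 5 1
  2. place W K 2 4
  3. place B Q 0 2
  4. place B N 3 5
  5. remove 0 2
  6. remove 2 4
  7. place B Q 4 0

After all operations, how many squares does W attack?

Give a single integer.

Op 1: place BR@(5,1)
Op 2: place WK@(2,4)
Op 3: place BQ@(0,2)
Op 4: place BN@(3,5)
Op 5: remove (0,2)
Op 6: remove (2,4)
Op 7: place BQ@(4,0)
Per-piece attacks for W:
Union (0 distinct): (none)

Answer: 0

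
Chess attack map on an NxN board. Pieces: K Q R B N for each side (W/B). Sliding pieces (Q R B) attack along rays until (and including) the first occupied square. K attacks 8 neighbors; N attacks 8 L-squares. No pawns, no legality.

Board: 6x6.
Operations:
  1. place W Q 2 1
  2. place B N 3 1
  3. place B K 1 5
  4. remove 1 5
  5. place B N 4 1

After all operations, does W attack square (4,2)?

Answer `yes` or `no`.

Answer: no

Derivation:
Op 1: place WQ@(2,1)
Op 2: place BN@(3,1)
Op 3: place BK@(1,5)
Op 4: remove (1,5)
Op 5: place BN@(4,1)
Per-piece attacks for W:
  WQ@(2,1): attacks (2,2) (2,3) (2,4) (2,5) (2,0) (3,1) (1,1) (0,1) (3,2) (4,3) (5,4) (3,0) (1,2) (0,3) (1,0) [ray(1,0) blocked at (3,1)]
W attacks (4,2): no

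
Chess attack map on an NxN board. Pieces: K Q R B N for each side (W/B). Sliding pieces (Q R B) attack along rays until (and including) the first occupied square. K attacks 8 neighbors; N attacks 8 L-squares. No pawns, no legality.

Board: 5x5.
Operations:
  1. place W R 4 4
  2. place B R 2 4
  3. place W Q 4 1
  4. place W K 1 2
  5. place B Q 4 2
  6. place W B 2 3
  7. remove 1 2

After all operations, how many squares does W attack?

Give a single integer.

Answer: 15

Derivation:
Op 1: place WR@(4,4)
Op 2: place BR@(2,4)
Op 3: place WQ@(4,1)
Op 4: place WK@(1,2)
Op 5: place BQ@(4,2)
Op 6: place WB@(2,3)
Op 7: remove (1,2)
Per-piece attacks for W:
  WB@(2,3): attacks (3,4) (3,2) (4,1) (1,4) (1,2) (0,1) [ray(1,-1) blocked at (4,1)]
  WQ@(4,1): attacks (4,2) (4,0) (3,1) (2,1) (1,1) (0,1) (3,2) (2,3) (3,0) [ray(0,1) blocked at (4,2); ray(-1,1) blocked at (2,3)]
  WR@(4,4): attacks (4,3) (4,2) (3,4) (2,4) [ray(0,-1) blocked at (4,2); ray(-1,0) blocked at (2,4)]
Union (15 distinct): (0,1) (1,1) (1,2) (1,4) (2,1) (2,3) (2,4) (3,0) (3,1) (3,2) (3,4) (4,0) (4,1) (4,2) (4,3)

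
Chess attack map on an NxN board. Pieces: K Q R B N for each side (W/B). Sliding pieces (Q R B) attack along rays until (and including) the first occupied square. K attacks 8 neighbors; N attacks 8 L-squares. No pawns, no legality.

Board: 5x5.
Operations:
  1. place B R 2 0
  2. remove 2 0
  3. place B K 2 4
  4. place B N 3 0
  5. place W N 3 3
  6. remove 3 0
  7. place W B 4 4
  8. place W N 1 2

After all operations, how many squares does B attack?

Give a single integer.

Answer: 5

Derivation:
Op 1: place BR@(2,0)
Op 2: remove (2,0)
Op 3: place BK@(2,4)
Op 4: place BN@(3,0)
Op 5: place WN@(3,3)
Op 6: remove (3,0)
Op 7: place WB@(4,4)
Op 8: place WN@(1,2)
Per-piece attacks for B:
  BK@(2,4): attacks (2,3) (3,4) (1,4) (3,3) (1,3)
Union (5 distinct): (1,3) (1,4) (2,3) (3,3) (3,4)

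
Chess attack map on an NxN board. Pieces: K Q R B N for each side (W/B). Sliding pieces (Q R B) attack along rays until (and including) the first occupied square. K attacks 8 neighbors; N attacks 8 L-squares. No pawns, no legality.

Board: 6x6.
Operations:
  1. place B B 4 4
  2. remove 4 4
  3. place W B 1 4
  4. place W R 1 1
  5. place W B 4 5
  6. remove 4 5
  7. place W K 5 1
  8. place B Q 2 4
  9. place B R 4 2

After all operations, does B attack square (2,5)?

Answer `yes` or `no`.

Op 1: place BB@(4,4)
Op 2: remove (4,4)
Op 3: place WB@(1,4)
Op 4: place WR@(1,1)
Op 5: place WB@(4,5)
Op 6: remove (4,5)
Op 7: place WK@(5,1)
Op 8: place BQ@(2,4)
Op 9: place BR@(4,2)
Per-piece attacks for B:
  BQ@(2,4): attacks (2,5) (2,3) (2,2) (2,1) (2,0) (3,4) (4,4) (5,4) (1,4) (3,5) (3,3) (4,2) (1,5) (1,3) (0,2) [ray(-1,0) blocked at (1,4); ray(1,-1) blocked at (4,2)]
  BR@(4,2): attacks (4,3) (4,4) (4,5) (4,1) (4,0) (5,2) (3,2) (2,2) (1,2) (0,2)
B attacks (2,5): yes

Answer: yes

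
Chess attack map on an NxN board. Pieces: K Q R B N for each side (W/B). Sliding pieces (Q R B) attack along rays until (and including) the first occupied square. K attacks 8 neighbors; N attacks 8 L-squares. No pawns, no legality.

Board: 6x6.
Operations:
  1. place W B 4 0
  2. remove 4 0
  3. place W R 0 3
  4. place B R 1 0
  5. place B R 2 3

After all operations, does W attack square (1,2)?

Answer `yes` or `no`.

Answer: no

Derivation:
Op 1: place WB@(4,0)
Op 2: remove (4,0)
Op 3: place WR@(0,3)
Op 4: place BR@(1,0)
Op 5: place BR@(2,3)
Per-piece attacks for W:
  WR@(0,3): attacks (0,4) (0,5) (0,2) (0,1) (0,0) (1,3) (2,3) [ray(1,0) blocked at (2,3)]
W attacks (1,2): no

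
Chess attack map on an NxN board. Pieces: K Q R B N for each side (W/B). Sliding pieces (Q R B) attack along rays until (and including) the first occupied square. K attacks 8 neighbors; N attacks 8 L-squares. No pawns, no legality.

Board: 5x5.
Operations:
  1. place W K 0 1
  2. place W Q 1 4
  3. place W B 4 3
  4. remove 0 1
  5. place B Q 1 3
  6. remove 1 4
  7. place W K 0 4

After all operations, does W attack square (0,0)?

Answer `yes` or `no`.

Op 1: place WK@(0,1)
Op 2: place WQ@(1,4)
Op 3: place WB@(4,3)
Op 4: remove (0,1)
Op 5: place BQ@(1,3)
Op 6: remove (1,4)
Op 7: place WK@(0,4)
Per-piece attacks for W:
  WK@(0,4): attacks (0,3) (1,4) (1,3)
  WB@(4,3): attacks (3,4) (3,2) (2,1) (1,0)
W attacks (0,0): no

Answer: no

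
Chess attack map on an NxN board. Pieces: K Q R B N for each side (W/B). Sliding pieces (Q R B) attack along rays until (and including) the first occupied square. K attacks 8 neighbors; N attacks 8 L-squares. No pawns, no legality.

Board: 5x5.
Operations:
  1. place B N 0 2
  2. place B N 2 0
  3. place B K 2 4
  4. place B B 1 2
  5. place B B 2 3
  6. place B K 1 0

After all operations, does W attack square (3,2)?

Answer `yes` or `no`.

Op 1: place BN@(0,2)
Op 2: place BN@(2,0)
Op 3: place BK@(2,4)
Op 4: place BB@(1,2)
Op 5: place BB@(2,3)
Op 6: place BK@(1,0)
Per-piece attacks for W:
W attacks (3,2): no

Answer: no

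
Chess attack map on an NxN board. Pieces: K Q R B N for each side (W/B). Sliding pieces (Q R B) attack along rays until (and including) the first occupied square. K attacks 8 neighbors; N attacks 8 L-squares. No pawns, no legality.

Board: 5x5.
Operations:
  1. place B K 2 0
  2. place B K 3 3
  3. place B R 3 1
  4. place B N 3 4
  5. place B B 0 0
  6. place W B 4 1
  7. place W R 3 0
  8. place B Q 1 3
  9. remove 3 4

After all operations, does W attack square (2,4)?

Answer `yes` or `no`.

Answer: no

Derivation:
Op 1: place BK@(2,0)
Op 2: place BK@(3,3)
Op 3: place BR@(3,1)
Op 4: place BN@(3,4)
Op 5: place BB@(0,0)
Op 6: place WB@(4,1)
Op 7: place WR@(3,0)
Op 8: place BQ@(1,3)
Op 9: remove (3,4)
Per-piece attacks for W:
  WR@(3,0): attacks (3,1) (4,0) (2,0) [ray(0,1) blocked at (3,1); ray(-1,0) blocked at (2,0)]
  WB@(4,1): attacks (3,2) (2,3) (1,4) (3,0) [ray(-1,-1) blocked at (3,0)]
W attacks (2,4): no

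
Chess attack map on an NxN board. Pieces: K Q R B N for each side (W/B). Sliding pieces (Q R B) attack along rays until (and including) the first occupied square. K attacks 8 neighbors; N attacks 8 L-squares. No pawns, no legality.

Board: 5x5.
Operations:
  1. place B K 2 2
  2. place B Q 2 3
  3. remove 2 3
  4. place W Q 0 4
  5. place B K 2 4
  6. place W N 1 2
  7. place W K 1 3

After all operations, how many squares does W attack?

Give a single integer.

Op 1: place BK@(2,2)
Op 2: place BQ@(2,3)
Op 3: remove (2,3)
Op 4: place WQ@(0,4)
Op 5: place BK@(2,4)
Op 6: place WN@(1,2)
Op 7: place WK@(1,3)
Per-piece attacks for W:
  WQ@(0,4): attacks (0,3) (0,2) (0,1) (0,0) (1,4) (2,4) (1,3) [ray(1,0) blocked at (2,4); ray(1,-1) blocked at (1,3)]
  WN@(1,2): attacks (2,4) (3,3) (0,4) (2,0) (3,1) (0,0)
  WK@(1,3): attacks (1,4) (1,2) (2,3) (0,3) (2,4) (2,2) (0,4) (0,2)
Union (14 distinct): (0,0) (0,1) (0,2) (0,3) (0,4) (1,2) (1,3) (1,4) (2,0) (2,2) (2,3) (2,4) (3,1) (3,3)

Answer: 14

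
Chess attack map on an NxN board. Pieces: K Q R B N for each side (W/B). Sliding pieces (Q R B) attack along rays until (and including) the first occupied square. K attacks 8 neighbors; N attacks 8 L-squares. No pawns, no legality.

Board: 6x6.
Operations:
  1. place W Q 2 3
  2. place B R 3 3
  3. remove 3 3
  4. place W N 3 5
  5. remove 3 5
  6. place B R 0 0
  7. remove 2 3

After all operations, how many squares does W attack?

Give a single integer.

Op 1: place WQ@(2,3)
Op 2: place BR@(3,3)
Op 3: remove (3,3)
Op 4: place WN@(3,5)
Op 5: remove (3,5)
Op 6: place BR@(0,0)
Op 7: remove (2,3)
Per-piece attacks for W:
Union (0 distinct): (none)

Answer: 0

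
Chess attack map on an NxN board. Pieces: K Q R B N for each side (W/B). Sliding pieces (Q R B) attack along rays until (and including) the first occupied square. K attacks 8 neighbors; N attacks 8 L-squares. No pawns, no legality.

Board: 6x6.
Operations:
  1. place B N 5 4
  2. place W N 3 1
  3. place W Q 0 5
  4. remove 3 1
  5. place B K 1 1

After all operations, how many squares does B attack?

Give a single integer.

Op 1: place BN@(5,4)
Op 2: place WN@(3,1)
Op 3: place WQ@(0,5)
Op 4: remove (3,1)
Op 5: place BK@(1,1)
Per-piece attacks for B:
  BK@(1,1): attacks (1,2) (1,0) (2,1) (0,1) (2,2) (2,0) (0,2) (0,0)
  BN@(5,4): attacks (3,5) (4,2) (3,3)
Union (11 distinct): (0,0) (0,1) (0,2) (1,0) (1,2) (2,0) (2,1) (2,2) (3,3) (3,5) (4,2)

Answer: 11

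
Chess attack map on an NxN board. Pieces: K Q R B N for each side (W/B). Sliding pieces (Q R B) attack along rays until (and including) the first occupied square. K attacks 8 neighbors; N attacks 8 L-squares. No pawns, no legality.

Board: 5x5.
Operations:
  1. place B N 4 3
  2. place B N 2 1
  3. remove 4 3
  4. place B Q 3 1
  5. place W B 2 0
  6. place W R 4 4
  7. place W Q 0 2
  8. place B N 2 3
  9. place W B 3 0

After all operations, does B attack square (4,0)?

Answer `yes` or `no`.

Answer: yes

Derivation:
Op 1: place BN@(4,3)
Op 2: place BN@(2,1)
Op 3: remove (4,3)
Op 4: place BQ@(3,1)
Op 5: place WB@(2,0)
Op 6: place WR@(4,4)
Op 7: place WQ@(0,2)
Op 8: place BN@(2,3)
Op 9: place WB@(3,0)
Per-piece attacks for B:
  BN@(2,1): attacks (3,3) (4,2) (1,3) (0,2) (4,0) (0,0)
  BN@(2,3): attacks (4,4) (0,4) (3,1) (4,2) (1,1) (0,2)
  BQ@(3,1): attacks (3,2) (3,3) (3,4) (3,0) (4,1) (2,1) (4,2) (4,0) (2,2) (1,3) (0,4) (2,0) [ray(0,-1) blocked at (3,0); ray(-1,0) blocked at (2,1); ray(-1,-1) blocked at (2,0)]
B attacks (4,0): yes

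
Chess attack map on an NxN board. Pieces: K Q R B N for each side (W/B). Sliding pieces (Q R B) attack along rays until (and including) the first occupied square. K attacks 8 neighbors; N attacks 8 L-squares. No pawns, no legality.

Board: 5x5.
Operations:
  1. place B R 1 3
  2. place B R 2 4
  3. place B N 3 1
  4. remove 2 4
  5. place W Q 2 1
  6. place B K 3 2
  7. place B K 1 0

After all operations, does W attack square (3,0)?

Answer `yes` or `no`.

Op 1: place BR@(1,3)
Op 2: place BR@(2,4)
Op 3: place BN@(3,1)
Op 4: remove (2,4)
Op 5: place WQ@(2,1)
Op 6: place BK@(3,2)
Op 7: place BK@(1,0)
Per-piece attacks for W:
  WQ@(2,1): attacks (2,2) (2,3) (2,4) (2,0) (3,1) (1,1) (0,1) (3,2) (3,0) (1,2) (0,3) (1,0) [ray(1,0) blocked at (3,1); ray(1,1) blocked at (3,2); ray(-1,-1) blocked at (1,0)]
W attacks (3,0): yes

Answer: yes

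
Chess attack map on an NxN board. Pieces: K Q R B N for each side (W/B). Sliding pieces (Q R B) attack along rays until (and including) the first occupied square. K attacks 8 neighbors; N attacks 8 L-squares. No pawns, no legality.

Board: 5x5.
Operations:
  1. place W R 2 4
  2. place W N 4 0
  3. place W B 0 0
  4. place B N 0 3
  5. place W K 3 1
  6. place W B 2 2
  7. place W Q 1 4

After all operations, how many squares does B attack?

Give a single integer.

Answer: 3

Derivation:
Op 1: place WR@(2,4)
Op 2: place WN@(4,0)
Op 3: place WB@(0,0)
Op 4: place BN@(0,3)
Op 5: place WK@(3,1)
Op 6: place WB@(2,2)
Op 7: place WQ@(1,4)
Per-piece attacks for B:
  BN@(0,3): attacks (2,4) (1,1) (2,2)
Union (3 distinct): (1,1) (2,2) (2,4)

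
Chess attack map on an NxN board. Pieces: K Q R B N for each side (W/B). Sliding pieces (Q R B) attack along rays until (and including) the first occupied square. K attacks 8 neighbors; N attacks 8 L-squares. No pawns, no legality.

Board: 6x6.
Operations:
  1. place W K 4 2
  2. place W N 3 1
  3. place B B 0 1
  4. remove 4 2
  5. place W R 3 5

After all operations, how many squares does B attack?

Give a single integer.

Op 1: place WK@(4,2)
Op 2: place WN@(3,1)
Op 3: place BB@(0,1)
Op 4: remove (4,2)
Op 5: place WR@(3,5)
Per-piece attacks for B:
  BB@(0,1): attacks (1,2) (2,3) (3,4) (4,5) (1,0)
Union (5 distinct): (1,0) (1,2) (2,3) (3,4) (4,5)

Answer: 5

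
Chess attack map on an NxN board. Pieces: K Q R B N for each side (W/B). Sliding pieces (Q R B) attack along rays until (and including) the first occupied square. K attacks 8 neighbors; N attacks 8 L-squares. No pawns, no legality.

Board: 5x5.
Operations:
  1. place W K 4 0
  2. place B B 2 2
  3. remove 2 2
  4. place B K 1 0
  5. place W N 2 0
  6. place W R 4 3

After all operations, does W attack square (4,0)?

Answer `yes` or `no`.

Answer: yes

Derivation:
Op 1: place WK@(4,0)
Op 2: place BB@(2,2)
Op 3: remove (2,2)
Op 4: place BK@(1,0)
Op 5: place WN@(2,0)
Op 6: place WR@(4,3)
Per-piece attacks for W:
  WN@(2,0): attacks (3,2) (4,1) (1,2) (0,1)
  WK@(4,0): attacks (4,1) (3,0) (3,1)
  WR@(4,3): attacks (4,4) (4,2) (4,1) (4,0) (3,3) (2,3) (1,3) (0,3) [ray(0,-1) blocked at (4,0)]
W attacks (4,0): yes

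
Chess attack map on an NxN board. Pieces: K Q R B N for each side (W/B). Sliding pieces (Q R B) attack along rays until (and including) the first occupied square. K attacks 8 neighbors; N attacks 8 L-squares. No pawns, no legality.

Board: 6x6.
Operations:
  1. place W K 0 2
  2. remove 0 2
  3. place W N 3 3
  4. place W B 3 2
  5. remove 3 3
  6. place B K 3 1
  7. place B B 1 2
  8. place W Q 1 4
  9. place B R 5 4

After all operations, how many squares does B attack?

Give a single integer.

Op 1: place WK@(0,2)
Op 2: remove (0,2)
Op 3: place WN@(3,3)
Op 4: place WB@(3,2)
Op 5: remove (3,3)
Op 6: place BK@(3,1)
Op 7: place BB@(1,2)
Op 8: place WQ@(1,4)
Op 9: place BR@(5,4)
Per-piece attacks for B:
  BB@(1,2): attacks (2,3) (3,4) (4,5) (2,1) (3,0) (0,3) (0,1)
  BK@(3,1): attacks (3,2) (3,0) (4,1) (2,1) (4,2) (4,0) (2,2) (2,0)
  BR@(5,4): attacks (5,5) (5,3) (5,2) (5,1) (5,0) (4,4) (3,4) (2,4) (1,4) [ray(-1,0) blocked at (1,4)]
Union (21 distinct): (0,1) (0,3) (1,4) (2,0) (2,1) (2,2) (2,3) (2,4) (3,0) (3,2) (3,4) (4,0) (4,1) (4,2) (4,4) (4,5) (5,0) (5,1) (5,2) (5,3) (5,5)

Answer: 21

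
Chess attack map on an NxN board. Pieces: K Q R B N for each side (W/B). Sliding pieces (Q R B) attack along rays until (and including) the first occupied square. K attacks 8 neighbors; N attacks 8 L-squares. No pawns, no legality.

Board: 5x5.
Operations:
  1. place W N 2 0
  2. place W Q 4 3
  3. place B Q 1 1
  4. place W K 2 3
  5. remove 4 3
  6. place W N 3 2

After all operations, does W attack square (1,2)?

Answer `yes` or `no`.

Answer: yes

Derivation:
Op 1: place WN@(2,0)
Op 2: place WQ@(4,3)
Op 3: place BQ@(1,1)
Op 4: place WK@(2,3)
Op 5: remove (4,3)
Op 6: place WN@(3,2)
Per-piece attacks for W:
  WN@(2,0): attacks (3,2) (4,1) (1,2) (0,1)
  WK@(2,3): attacks (2,4) (2,2) (3,3) (1,3) (3,4) (3,2) (1,4) (1,2)
  WN@(3,2): attacks (4,4) (2,4) (1,3) (4,0) (2,0) (1,1)
W attacks (1,2): yes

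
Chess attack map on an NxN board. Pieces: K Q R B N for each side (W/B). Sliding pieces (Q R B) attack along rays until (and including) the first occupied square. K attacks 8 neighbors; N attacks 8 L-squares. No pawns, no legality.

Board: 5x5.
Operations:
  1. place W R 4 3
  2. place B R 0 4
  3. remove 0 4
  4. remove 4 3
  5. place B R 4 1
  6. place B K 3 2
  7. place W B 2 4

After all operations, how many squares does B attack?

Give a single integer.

Answer: 12

Derivation:
Op 1: place WR@(4,3)
Op 2: place BR@(0,4)
Op 3: remove (0,4)
Op 4: remove (4,3)
Op 5: place BR@(4,1)
Op 6: place BK@(3,2)
Op 7: place WB@(2,4)
Per-piece attacks for B:
  BK@(3,2): attacks (3,3) (3,1) (4,2) (2,2) (4,3) (4,1) (2,3) (2,1)
  BR@(4,1): attacks (4,2) (4,3) (4,4) (4,0) (3,1) (2,1) (1,1) (0,1)
Union (12 distinct): (0,1) (1,1) (2,1) (2,2) (2,3) (3,1) (3,3) (4,0) (4,1) (4,2) (4,3) (4,4)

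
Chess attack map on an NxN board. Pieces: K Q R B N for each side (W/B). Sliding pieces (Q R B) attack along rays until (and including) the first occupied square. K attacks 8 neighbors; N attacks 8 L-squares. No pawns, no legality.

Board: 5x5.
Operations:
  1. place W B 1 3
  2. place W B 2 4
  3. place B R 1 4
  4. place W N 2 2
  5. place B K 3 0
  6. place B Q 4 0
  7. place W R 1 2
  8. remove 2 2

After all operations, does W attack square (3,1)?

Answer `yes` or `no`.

Answer: yes

Derivation:
Op 1: place WB@(1,3)
Op 2: place WB@(2,4)
Op 3: place BR@(1,4)
Op 4: place WN@(2,2)
Op 5: place BK@(3,0)
Op 6: place BQ@(4,0)
Op 7: place WR@(1,2)
Op 8: remove (2,2)
Per-piece attacks for W:
  WR@(1,2): attacks (1,3) (1,1) (1,0) (2,2) (3,2) (4,2) (0,2) [ray(0,1) blocked at (1,3)]
  WB@(1,3): attacks (2,4) (2,2) (3,1) (4,0) (0,4) (0,2) [ray(1,1) blocked at (2,4); ray(1,-1) blocked at (4,0)]
  WB@(2,4): attacks (3,3) (4,2) (1,3) [ray(-1,-1) blocked at (1,3)]
W attacks (3,1): yes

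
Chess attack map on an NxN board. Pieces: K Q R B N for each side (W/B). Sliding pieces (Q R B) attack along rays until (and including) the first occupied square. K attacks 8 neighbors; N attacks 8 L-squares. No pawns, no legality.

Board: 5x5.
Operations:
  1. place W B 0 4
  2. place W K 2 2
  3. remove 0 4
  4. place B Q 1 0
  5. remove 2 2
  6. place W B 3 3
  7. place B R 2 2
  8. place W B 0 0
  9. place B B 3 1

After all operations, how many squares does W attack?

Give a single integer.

Answer: 5

Derivation:
Op 1: place WB@(0,4)
Op 2: place WK@(2,2)
Op 3: remove (0,4)
Op 4: place BQ@(1,0)
Op 5: remove (2,2)
Op 6: place WB@(3,3)
Op 7: place BR@(2,2)
Op 8: place WB@(0,0)
Op 9: place BB@(3,1)
Per-piece attacks for W:
  WB@(0,0): attacks (1,1) (2,2) [ray(1,1) blocked at (2,2)]
  WB@(3,3): attacks (4,4) (4,2) (2,4) (2,2) [ray(-1,-1) blocked at (2,2)]
Union (5 distinct): (1,1) (2,2) (2,4) (4,2) (4,4)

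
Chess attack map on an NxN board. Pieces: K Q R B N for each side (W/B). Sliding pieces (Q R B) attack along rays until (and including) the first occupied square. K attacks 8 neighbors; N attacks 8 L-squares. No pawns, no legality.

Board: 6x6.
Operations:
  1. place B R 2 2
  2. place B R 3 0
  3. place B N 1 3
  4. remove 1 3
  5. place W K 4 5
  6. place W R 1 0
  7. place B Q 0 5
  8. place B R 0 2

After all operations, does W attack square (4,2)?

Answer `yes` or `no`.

Answer: no

Derivation:
Op 1: place BR@(2,2)
Op 2: place BR@(3,0)
Op 3: place BN@(1,3)
Op 4: remove (1,3)
Op 5: place WK@(4,5)
Op 6: place WR@(1,0)
Op 7: place BQ@(0,5)
Op 8: place BR@(0,2)
Per-piece attacks for W:
  WR@(1,0): attacks (1,1) (1,2) (1,3) (1,4) (1,5) (2,0) (3,0) (0,0) [ray(1,0) blocked at (3,0)]
  WK@(4,5): attacks (4,4) (5,5) (3,5) (5,4) (3,4)
W attacks (4,2): no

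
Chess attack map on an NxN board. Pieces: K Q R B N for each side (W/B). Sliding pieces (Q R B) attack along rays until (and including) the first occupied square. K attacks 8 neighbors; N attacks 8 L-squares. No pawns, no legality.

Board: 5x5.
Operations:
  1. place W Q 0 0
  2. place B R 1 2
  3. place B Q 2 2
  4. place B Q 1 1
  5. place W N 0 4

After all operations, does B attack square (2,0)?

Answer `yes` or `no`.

Answer: yes

Derivation:
Op 1: place WQ@(0,0)
Op 2: place BR@(1,2)
Op 3: place BQ@(2,2)
Op 4: place BQ@(1,1)
Op 5: place WN@(0,4)
Per-piece attacks for B:
  BQ@(1,1): attacks (1,2) (1,0) (2,1) (3,1) (4,1) (0,1) (2,2) (2,0) (0,2) (0,0) [ray(0,1) blocked at (1,2); ray(1,1) blocked at (2,2); ray(-1,-1) blocked at (0,0)]
  BR@(1,2): attacks (1,3) (1,4) (1,1) (2,2) (0,2) [ray(0,-1) blocked at (1,1); ray(1,0) blocked at (2,2)]
  BQ@(2,2): attacks (2,3) (2,4) (2,1) (2,0) (3,2) (4,2) (1,2) (3,3) (4,4) (3,1) (4,0) (1,3) (0,4) (1,1) [ray(-1,0) blocked at (1,2); ray(-1,1) blocked at (0,4); ray(-1,-1) blocked at (1,1)]
B attacks (2,0): yes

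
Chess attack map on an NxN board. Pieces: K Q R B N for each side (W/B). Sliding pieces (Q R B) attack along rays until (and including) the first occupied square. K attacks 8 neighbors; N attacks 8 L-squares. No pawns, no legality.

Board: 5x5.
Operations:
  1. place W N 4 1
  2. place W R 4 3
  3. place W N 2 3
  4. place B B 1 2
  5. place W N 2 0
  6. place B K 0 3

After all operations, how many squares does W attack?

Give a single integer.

Answer: 14

Derivation:
Op 1: place WN@(4,1)
Op 2: place WR@(4,3)
Op 3: place WN@(2,3)
Op 4: place BB@(1,2)
Op 5: place WN@(2,0)
Op 6: place BK@(0,3)
Per-piece attacks for W:
  WN@(2,0): attacks (3,2) (4,1) (1,2) (0,1)
  WN@(2,3): attacks (4,4) (0,4) (3,1) (4,2) (1,1) (0,2)
  WN@(4,1): attacks (3,3) (2,2) (2,0)
  WR@(4,3): attacks (4,4) (4,2) (4,1) (3,3) (2,3) [ray(0,-1) blocked at (4,1); ray(-1,0) blocked at (2,3)]
Union (14 distinct): (0,1) (0,2) (0,4) (1,1) (1,2) (2,0) (2,2) (2,3) (3,1) (3,2) (3,3) (4,1) (4,2) (4,4)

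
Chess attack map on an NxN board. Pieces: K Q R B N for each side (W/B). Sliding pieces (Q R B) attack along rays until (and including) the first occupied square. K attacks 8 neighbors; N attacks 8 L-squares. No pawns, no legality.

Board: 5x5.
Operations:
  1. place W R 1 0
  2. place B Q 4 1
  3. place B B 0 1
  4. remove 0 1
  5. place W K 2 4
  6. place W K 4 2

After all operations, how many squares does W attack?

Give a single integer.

Answer: 15

Derivation:
Op 1: place WR@(1,0)
Op 2: place BQ@(4,1)
Op 3: place BB@(0,1)
Op 4: remove (0,1)
Op 5: place WK@(2,4)
Op 6: place WK@(4,2)
Per-piece attacks for W:
  WR@(1,0): attacks (1,1) (1,2) (1,3) (1,4) (2,0) (3,0) (4,0) (0,0)
  WK@(2,4): attacks (2,3) (3,4) (1,4) (3,3) (1,3)
  WK@(4,2): attacks (4,3) (4,1) (3,2) (3,3) (3,1)
Union (15 distinct): (0,0) (1,1) (1,2) (1,3) (1,4) (2,0) (2,3) (3,0) (3,1) (3,2) (3,3) (3,4) (4,0) (4,1) (4,3)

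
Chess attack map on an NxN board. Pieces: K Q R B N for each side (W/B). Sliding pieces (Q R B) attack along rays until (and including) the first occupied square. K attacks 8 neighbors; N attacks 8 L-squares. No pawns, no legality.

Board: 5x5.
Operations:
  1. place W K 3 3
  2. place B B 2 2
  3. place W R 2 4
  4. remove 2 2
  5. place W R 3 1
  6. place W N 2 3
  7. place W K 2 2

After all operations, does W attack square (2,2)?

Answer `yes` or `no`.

Op 1: place WK@(3,3)
Op 2: place BB@(2,2)
Op 3: place WR@(2,4)
Op 4: remove (2,2)
Op 5: place WR@(3,1)
Op 6: place WN@(2,3)
Op 7: place WK@(2,2)
Per-piece attacks for W:
  WK@(2,2): attacks (2,3) (2,1) (3,2) (1,2) (3,3) (3,1) (1,3) (1,1)
  WN@(2,3): attacks (4,4) (0,4) (3,1) (4,2) (1,1) (0,2)
  WR@(2,4): attacks (2,3) (3,4) (4,4) (1,4) (0,4) [ray(0,-1) blocked at (2,3)]
  WR@(3,1): attacks (3,2) (3,3) (3,0) (4,1) (2,1) (1,1) (0,1) [ray(0,1) blocked at (3,3)]
  WK@(3,3): attacks (3,4) (3,2) (4,3) (2,3) (4,4) (4,2) (2,4) (2,2)
W attacks (2,2): yes

Answer: yes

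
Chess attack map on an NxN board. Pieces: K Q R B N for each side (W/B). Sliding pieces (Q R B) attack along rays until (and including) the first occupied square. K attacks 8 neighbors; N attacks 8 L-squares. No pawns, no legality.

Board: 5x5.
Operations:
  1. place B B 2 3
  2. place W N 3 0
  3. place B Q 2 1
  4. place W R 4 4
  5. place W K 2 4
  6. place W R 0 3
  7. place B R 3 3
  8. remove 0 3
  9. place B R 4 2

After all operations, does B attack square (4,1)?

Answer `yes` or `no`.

Answer: yes

Derivation:
Op 1: place BB@(2,3)
Op 2: place WN@(3,0)
Op 3: place BQ@(2,1)
Op 4: place WR@(4,4)
Op 5: place WK@(2,4)
Op 6: place WR@(0,3)
Op 7: place BR@(3,3)
Op 8: remove (0,3)
Op 9: place BR@(4,2)
Per-piece attacks for B:
  BQ@(2,1): attacks (2,2) (2,3) (2,0) (3,1) (4,1) (1,1) (0,1) (3,2) (4,3) (3,0) (1,2) (0,3) (1,0) [ray(0,1) blocked at (2,3); ray(1,-1) blocked at (3,0)]
  BB@(2,3): attacks (3,4) (3,2) (4,1) (1,4) (1,2) (0,1)
  BR@(3,3): attacks (3,4) (3,2) (3,1) (3,0) (4,3) (2,3) [ray(0,-1) blocked at (3,0); ray(-1,0) blocked at (2,3)]
  BR@(4,2): attacks (4,3) (4,4) (4,1) (4,0) (3,2) (2,2) (1,2) (0,2) [ray(0,1) blocked at (4,4)]
B attacks (4,1): yes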